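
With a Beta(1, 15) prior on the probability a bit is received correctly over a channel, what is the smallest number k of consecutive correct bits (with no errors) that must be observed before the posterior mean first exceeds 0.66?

After k correct bits and 0 errors the posterior is Beta(1+k, 15), with mean (1+k)/(1+15+k).
Set (1+k)/(16+k) > 0.66 and solve: k > (0.66·16 − 1)/(1 − 0.66) = 28.118.
The smallest integer exceeding 28.118 is 29.

k = 29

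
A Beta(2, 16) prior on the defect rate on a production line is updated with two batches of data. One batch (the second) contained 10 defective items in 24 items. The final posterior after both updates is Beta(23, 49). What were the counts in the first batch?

11 defective items and 19 good items

Sequential conjugate updates are equivalent to a single update on the pooled data, so total successes = posterior α − prior α and total failures = posterior β − prior β.
Total across both batches: 23−2=21 defective items, 49−16=33 good items.
Subtract the second batch: 21−10=11 defective items and 33−14=19 good items.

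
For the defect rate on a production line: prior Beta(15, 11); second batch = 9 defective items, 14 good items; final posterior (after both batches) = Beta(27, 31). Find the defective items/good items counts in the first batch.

3 defective items and 6 good items

Because Beta–binomial updating is additive in the counts, the combined data contributed (α_post−α_prior, β_post−β_prior) successes and failures.
Total across both batches: 27−15=12 defective items, 31−11=20 good items.
Subtract the second batch: 12−9=3 defective items and 20−14=6 good items.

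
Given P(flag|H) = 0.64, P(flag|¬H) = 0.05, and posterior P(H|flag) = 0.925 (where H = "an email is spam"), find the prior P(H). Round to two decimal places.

P(H) = 0.49

Bayes' rule in odds form gives O(H|E) = O(H)·[P(E|H)/P(E|¬H)], hence O(H) = O(H|E)/LR.
Posterior odds = 0.925/(1−0.925) = 12.3333. LR = 0.64/0.05 = 12.8000.
Prior odds = 12.3333/12.8000 = 0.9635, so P(H) = 0.9635/(1+0.9635) ≈ 0.49.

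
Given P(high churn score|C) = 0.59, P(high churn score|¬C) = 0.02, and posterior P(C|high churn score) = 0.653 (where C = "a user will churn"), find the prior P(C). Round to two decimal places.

P(C) = 0.06

Bayes' rule in odds form gives O(C|E) = O(C)·[P(E|C)/P(E|¬C)], hence O(C) = O(C|E)/LR.
Posterior odds = 0.653/(1−0.653) = 1.8818. LR = 0.59/0.02 = 29.5000.
Prior odds = 1.8818/29.5000 = 0.0638, so P(C) = 0.0638/(1+0.0638) ≈ 0.06.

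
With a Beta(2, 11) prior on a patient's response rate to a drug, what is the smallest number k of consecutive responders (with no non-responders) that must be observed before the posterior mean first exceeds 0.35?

After k responders and 0 non-responders the posterior is Beta(2+k, 11), with mean (2+k)/(2+11+k).
Set (2+k)/(13+k) > 0.35 and solve: k > (0.35·13 − 2)/(1 − 0.35) = 3.923.
The smallest integer exceeding 3.923 is 4, and checking k=4: (6)/(17) = 0.3529 > 0.35.

k = 4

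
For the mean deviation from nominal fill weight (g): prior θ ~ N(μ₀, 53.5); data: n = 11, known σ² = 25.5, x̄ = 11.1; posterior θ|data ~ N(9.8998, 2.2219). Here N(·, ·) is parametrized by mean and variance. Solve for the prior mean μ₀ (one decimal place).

μ₀ = -17.8

The posterior mean is a precision-weighted average: μ_n = (τ₀μ₀ + τ_data·x̄)/(τ₀+τ_data), with τ₀=1/σ₀² and τ_data=n/σ².
Here τ₀ = 1/53.5 = 0.018692 and τ_data = 11/25.5 = 0.431373, so τ_n = 0.450065.
Rearranging for μ₀: μ₀ = (μ_n·τ_n − τ_data·x̄)/τ₀ = (9.8998·0.450065 − 0.431373·11.1) / 0.018692 = -0.332687/0.018692 ≈ -17.8.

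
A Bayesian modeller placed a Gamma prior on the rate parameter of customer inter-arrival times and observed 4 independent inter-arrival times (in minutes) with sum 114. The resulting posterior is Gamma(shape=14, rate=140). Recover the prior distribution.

Gamma(shape=10, rate=26)

For an exponential likelihood with a Gamma(α, β) prior on the rate, n observations with total T give posterior Gamma(α+n, β+T).
So α = 14 − 4 = 10 and β = 140 − 114 = 26.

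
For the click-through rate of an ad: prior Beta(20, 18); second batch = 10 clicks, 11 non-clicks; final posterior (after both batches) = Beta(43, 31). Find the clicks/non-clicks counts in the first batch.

Because Beta–binomial updating is additive in the counts, the combined data contributed (α_post−α_prior, β_post−β_prior) successes and failures.
Total across both batches: 43−20=23 clicks, 31−18=13 non-clicks.
Subtract the second batch: 23−10=13 clicks and 13−11=2 non-clicks.

13 clicks and 2 non-clicks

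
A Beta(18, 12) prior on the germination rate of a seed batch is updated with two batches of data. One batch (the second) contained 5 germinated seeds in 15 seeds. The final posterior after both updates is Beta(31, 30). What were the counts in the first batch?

Sequential conjugate updates are equivalent to a single update on the pooled data, so total successes = posterior α − prior α and total failures = posterior β − prior β.
Total across both batches: 31−18=13 germinated seeds, 30−12=18 non-germinating seeds.
Subtract the second batch: 13−5=8 germinated seeds and 18−10=8 non-germinating seeds.

8 germinated seeds and 8 non-germinating seeds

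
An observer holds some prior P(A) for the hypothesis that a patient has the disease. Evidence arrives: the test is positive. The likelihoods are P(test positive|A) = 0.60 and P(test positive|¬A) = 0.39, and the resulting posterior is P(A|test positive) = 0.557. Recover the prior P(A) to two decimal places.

Bayes' rule in odds form gives O(A|E) = O(A)·[P(E|A)/P(E|¬A)], hence O(A) = O(A|E)/LR.
Posterior odds = 0.557/(1−0.557) = 1.2573. LR = 0.60/0.39 = 1.5385.
Prior odds = 1.2573/1.5385 = 0.8172, so P(A) = 0.8172/(1+0.8172) ≈ 0.45.

P(A) = 0.45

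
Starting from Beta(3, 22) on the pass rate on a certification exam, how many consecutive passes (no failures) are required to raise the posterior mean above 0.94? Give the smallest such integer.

After k passes and 0 failures the posterior is Beta(3+k, 22), with mean (3+k)/(3+22+k).
Set (3+k)/(25+k) > 0.94 and solve: k > (0.94·25 − 3)/(1 − 0.94) = 341.667.
The smallest integer exceeding 341.667 is 342, and checking k=342: (345)/(367) = 0.9401 > 0.94.

k = 342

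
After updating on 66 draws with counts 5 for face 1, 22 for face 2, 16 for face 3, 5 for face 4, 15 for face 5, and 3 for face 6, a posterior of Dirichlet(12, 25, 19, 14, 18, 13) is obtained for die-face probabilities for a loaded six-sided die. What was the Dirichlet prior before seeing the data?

For a Dirichlet(α) prior with multinomial counts c, the posterior is Dirichlet(α + c) componentwise.
Subtract each count from the matching posterior parameter: 12−5=7, 25−22=3, 19−16=3, 14−5=9, 18−15=3, 13−3=10.

Dirichlet(7, 3, 3, 9, 3, 10)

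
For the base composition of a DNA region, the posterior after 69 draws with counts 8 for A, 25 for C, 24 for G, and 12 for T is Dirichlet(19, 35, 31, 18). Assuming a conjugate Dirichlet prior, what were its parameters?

For a Dirichlet(α) prior with multinomial counts c, the posterior is Dirichlet(α + c) componentwise.
Subtract each count from the matching posterior parameter: 19−8=11, 35−25=10, 31−24=7, 18−12=6.

Dirichlet(11, 10, 7, 6)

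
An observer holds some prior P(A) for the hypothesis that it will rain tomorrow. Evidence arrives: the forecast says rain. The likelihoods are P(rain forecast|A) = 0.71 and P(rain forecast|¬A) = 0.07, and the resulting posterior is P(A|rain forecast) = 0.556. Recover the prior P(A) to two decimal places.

P(A) = 0.11

Bayes' rule in odds form gives O(A|E) = O(A)·[P(E|A)/P(E|¬A)], hence O(A) = O(A|E)/LR.
Posterior odds = 0.556/(1−0.556) = 1.2523. LR = 0.71/0.07 = 10.1429.
Prior odds = 1.2523/10.1429 = 0.1235, so P(A) = 0.1235/(1+0.1235) ≈ 0.11.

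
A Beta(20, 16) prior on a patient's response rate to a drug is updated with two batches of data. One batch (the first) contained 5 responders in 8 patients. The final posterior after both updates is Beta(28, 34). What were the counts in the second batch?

3 responders and 15 non-responders

Sequential conjugate updates are equivalent to a single update on the pooled data, so total successes = posterior α − prior α and total failures = posterior β − prior β.
Total across both batches: 28−20=8 responders, 34−16=18 non-responders.
Subtract the first batch: 8−5=3 responders and 18−3=15 non-responders.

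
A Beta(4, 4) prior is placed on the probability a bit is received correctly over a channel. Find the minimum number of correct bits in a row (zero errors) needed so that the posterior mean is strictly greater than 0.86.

k = 21

After k correct bits and 0 errors the posterior is Beta(4+k, 4), with mean (4+k)/(4+4+k).
Set (4+k)/(8+k) > 0.86 and solve: k > (0.86·8 − 4)/(1 − 0.86) = 20.571.
The smallest integer exceeding 20.571 is 21, and checking k=21: (25)/(29) = 0.8621 > 0.86.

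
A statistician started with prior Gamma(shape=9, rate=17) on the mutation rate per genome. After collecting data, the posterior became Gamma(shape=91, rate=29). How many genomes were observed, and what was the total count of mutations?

n = 12 genomes with total 82 mutations

Gamma–Poisson conjugacy: posterior shape = α + Σxᵢ, posterior rate = β + n.
Matching: Σxᵢ = 91 − 9 = 82 and n = 29 − 17 = 12.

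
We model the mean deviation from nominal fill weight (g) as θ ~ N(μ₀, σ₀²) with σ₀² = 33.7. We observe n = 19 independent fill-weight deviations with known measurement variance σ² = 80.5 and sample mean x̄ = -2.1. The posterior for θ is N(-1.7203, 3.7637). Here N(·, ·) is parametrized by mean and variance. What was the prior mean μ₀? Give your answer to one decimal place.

μ₀ = 1.3

The posterior mean is a precision-weighted average: μ_n = (τ₀μ₀ + τ_data·x̄)/(τ₀+τ_data), with τ₀=1/σ₀² and τ_data=n/σ².
Here τ₀ = 1/33.7 = 0.029674 and τ_data = 19/80.5 = 0.236025, so τ_n = 0.265699.
Rearranging for μ₀: μ₀ = (μ_n·τ_n − τ_data·x̄)/τ₀ = (-1.7203·0.265699 − 0.236025·-2.1) / 0.029674 = 0.038571/0.029674 ≈ 1.3.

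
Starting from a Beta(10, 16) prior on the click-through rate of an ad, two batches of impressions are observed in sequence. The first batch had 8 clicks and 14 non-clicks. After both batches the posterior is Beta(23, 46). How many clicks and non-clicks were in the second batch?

Because Beta–binomial updating is additive in the counts, the combined data contributed (α_post−α_prior, β_post−β_prior) successes and failures.
Total across both batches: 23−10=13 clicks, 46−16=30 non-clicks.
Subtract the first batch: 13−8=5 clicks and 30−14=16 non-clicks.

5 clicks and 16 non-clicks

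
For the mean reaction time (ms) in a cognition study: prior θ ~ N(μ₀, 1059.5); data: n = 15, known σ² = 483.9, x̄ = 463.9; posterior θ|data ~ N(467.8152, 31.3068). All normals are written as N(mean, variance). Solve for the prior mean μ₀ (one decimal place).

With known observation variance, the Normal–Normal posterior has precision τ_n = τ₀ + n/σ² and mean μ_n = (τ₀μ₀ + (n/σ²)x̄)/τ_n.
Here τ₀ = 1/1059.5 = 0.000944 and τ_data = 15/483.9 = 0.030998, so τ_n = 0.031942.
Rearranging for μ₀: μ₀ = (μ_n·τ_n − τ_data·x̄)/τ₀ = (467.8152·0.031942 − 0.030998·463.9) / 0.000944 = 0.562981/0.000944 ≈ 596.4.

μ₀ = 596.4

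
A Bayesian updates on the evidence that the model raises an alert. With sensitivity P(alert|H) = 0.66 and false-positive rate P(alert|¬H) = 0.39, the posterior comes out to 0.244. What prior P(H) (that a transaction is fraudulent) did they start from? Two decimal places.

Bayes' rule in odds form gives O(H|E) = O(H)·[P(E|H)/P(E|¬H)], hence O(H) = O(H|E)/LR.
Posterior odds = 0.244/(1−0.244) = 0.3228. LR = 0.66/0.39 = 1.6923.
Prior odds = 0.3228/1.6923 = 0.1907, so P(H) = 0.1907/(1+0.1907) ≈ 0.16.

P(H) = 0.16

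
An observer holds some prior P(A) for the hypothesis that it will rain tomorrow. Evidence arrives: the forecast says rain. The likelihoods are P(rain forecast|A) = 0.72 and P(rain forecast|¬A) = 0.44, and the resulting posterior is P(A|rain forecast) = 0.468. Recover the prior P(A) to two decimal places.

In odds form, posterior odds = prior odds × likelihood ratio, so prior odds = posterior odds ÷ LR.
Posterior odds = 0.468/(1−0.468) = 0.8797. LR = 0.72/0.44 = 1.6364.
Prior odds = 0.8797/1.6364 = 0.5376, so P(A) = 0.5376/(1+0.5376) ≈ 0.35.

P(A) = 0.35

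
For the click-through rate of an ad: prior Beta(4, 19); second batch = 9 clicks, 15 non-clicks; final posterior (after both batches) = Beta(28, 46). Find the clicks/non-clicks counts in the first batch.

Because Beta–binomial updating is additive in the counts, the combined data contributed (α_post−α_prior, β_post−β_prior) successes and failures.
Total across both batches: 28−4=24 clicks, 46−19=27 non-clicks.
Subtract the second batch: 24−9=15 clicks and 27−15=12 non-clicks.

15 clicks and 12 non-clicks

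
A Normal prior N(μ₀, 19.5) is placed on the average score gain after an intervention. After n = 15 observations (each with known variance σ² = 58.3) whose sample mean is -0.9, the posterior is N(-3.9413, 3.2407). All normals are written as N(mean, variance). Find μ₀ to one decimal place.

With known observation variance, the Normal–Normal posterior has precision τ_n = τ₀ + n/σ² and mean μ_n = (τ₀μ₀ + (n/σ²)x̄)/τ_n.
Here τ₀ = 1/19.5 = 0.051282 and τ_data = 15/58.3 = 0.257290, so τ_n = 0.308572.
Rearranging for μ₀: μ₀ = (μ_n·τ_n − τ_data·x̄)/τ₀ = (-3.9413·0.308572 − 0.257290·-0.9) / 0.051282 = -0.984614/0.051282 ≈ -19.2.

μ₀ = -19.2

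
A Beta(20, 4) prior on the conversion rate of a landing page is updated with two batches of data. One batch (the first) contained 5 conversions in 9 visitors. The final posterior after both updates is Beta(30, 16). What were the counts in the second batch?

5 conversions and 8 bounces

Sequential conjugate updates are equivalent to a single update on the pooled data, so total successes = posterior α − prior α and total failures = posterior β − prior β.
Total across both batches: 30−20=10 conversions, 16−4=12 bounces.
Subtract the first batch: 10−5=5 conversions and 12−4=8 bounces.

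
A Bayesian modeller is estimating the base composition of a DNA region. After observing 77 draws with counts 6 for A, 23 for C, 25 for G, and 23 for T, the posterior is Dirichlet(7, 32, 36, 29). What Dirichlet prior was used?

Dirichlet(1, 9, 11, 6)

For a Dirichlet(α) prior with multinomial counts c, the posterior is Dirichlet(α + c) componentwise.
Subtract each count from the matching posterior parameter: 7−6=1, 32−23=9, 36−25=11, 29−23=6.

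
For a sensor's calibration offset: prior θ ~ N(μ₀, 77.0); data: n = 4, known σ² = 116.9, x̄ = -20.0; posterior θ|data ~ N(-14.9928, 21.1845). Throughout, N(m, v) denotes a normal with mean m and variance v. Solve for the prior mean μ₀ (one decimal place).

With known observation variance, the Normal–Normal posterior has precision τ_n = τ₀ + n/σ² and mean μ_n = (τ₀μ₀ + (n/σ²)x̄)/τ_n.
Here τ₀ = 1/77.0 = 0.012987 and τ_data = 4/116.9 = 0.034217, so τ_n = 0.047204.
Rearranging for μ₀: μ₀ = (μ_n·τ_n − τ_data·x̄)/τ₀ = (-14.9928·0.047204 − 0.034217·-20.0) / 0.012987 = -0.023380/0.012987 ≈ -1.8.

μ₀ = -1.8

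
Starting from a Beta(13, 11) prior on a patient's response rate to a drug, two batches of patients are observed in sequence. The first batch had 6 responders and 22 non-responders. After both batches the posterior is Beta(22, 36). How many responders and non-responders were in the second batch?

3 responders and 3 non-responders

Because Beta–binomial updating is additive in the counts, the combined data contributed (α_post−α_prior, β_post−β_prior) successes and failures.
Total across both batches: 22−13=9 responders, 36−11=25 non-responders.
Subtract the first batch: 9−6=3 responders and 25−22=3 non-responders.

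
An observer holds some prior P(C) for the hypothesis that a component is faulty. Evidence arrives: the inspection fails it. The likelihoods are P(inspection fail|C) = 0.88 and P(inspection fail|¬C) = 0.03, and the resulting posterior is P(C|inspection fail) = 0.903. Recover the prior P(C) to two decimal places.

P(C) = 0.24

In odds form, posterior odds = prior odds × likelihood ratio, so prior odds = posterior odds ÷ LR.
Posterior odds = 0.903/(1−0.903) = 9.3093. LR = 0.88/0.03 = 29.3333.
Prior odds = 9.3093/29.3333 = 0.3174, so P(C) = 0.3174/(1+0.3174) ≈ 0.24.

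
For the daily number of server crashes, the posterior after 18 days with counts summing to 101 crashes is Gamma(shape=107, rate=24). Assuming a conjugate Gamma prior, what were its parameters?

A Gamma(α, β) prior (rate parametrization) on a Poisson rate with n observations summing to S gives posterior Gamma(α+S, β+n).
So α = 107 − 101 = 6 and β = 24 − 18 = 6.

Gamma(shape=6, rate=6)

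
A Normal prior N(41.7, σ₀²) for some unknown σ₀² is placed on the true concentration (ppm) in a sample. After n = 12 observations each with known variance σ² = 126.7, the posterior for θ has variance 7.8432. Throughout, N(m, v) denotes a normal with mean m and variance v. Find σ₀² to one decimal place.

For the Normal–Normal model with known σ², precisions add: τ_n = τ₀ + n/σ².
So 1/σ₀² = 1/7.8432 − 12/126.7 = 0.127499 − 0.094712 = 0.032787.
Hence σ₀² = 1/0.032787 ≈ 30.5.

σ₀² = 30.5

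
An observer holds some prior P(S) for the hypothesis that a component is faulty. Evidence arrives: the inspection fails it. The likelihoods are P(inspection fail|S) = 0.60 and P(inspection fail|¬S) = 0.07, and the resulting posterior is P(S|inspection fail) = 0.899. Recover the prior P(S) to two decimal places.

In odds form, posterior odds = prior odds × likelihood ratio, so prior odds = posterior odds ÷ LR.
Posterior odds = 0.899/(1−0.899) = 8.9010. LR = 0.60/0.07 = 8.5714.
Prior odds = 8.9010/8.5714 = 1.0385, so P(S) = 1.0385/(1+1.0385) ≈ 0.51.

P(S) = 0.51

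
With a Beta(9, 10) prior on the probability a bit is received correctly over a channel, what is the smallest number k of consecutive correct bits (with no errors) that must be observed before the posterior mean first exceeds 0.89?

k = 72

After k correct bits and 0 errors the posterior is Beta(9+k, 10), with mean (9+k)/(9+10+k).
Set (9+k)/(19+k) > 0.89 and solve: k > (0.89·19 − 9)/(1 − 0.89) = 71.909.
The smallest integer exceeding 71.909 is 72, and checking k=72: (81)/(91) = 0.8901 > 0.89.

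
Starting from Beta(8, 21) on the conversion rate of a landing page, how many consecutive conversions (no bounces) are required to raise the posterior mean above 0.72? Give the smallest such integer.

k = 47

After k conversions and 0 bounces the posterior is Beta(8+k, 21), with mean (8+k)/(8+21+k).
Set (8+k)/(29+k) > 0.72 and solve: k > (0.72·29 − 8)/(1 − 0.72) = 46.000.
The smallest integer exceeding 46.000 is 47.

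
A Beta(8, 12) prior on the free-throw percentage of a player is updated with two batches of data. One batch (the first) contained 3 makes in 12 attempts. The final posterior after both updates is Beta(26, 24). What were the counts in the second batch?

Because Beta–binomial updating is additive in the counts, the combined data contributed (α_post−α_prior, β_post−β_prior) successes and failures.
Total across both batches: 26−8=18 makes, 24−12=12 misses.
Subtract the first batch: 18−3=15 makes and 12−9=3 misses.

15 makes and 3 misses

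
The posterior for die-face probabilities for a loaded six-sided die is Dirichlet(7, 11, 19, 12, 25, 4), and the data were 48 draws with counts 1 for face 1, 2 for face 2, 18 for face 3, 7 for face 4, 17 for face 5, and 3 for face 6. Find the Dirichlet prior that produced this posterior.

Dirichlet(6, 9, 1, 5, 8, 1)

For a Dirichlet(α) prior with multinomial counts c, the posterior is Dirichlet(α + c) componentwise.
Subtract each count from the matching posterior parameter: 7−1=6, 11−2=9, 19−18=1, 12−7=5, 25−17=8, 4−3=1.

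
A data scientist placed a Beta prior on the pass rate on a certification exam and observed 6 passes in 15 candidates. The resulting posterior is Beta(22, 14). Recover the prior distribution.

Beta(16, 5)

Under Beta–binomial conjugacy the posterior parameters are (a+s, b+f).
Subtract the data counts: 22−6=16, 14−9=5.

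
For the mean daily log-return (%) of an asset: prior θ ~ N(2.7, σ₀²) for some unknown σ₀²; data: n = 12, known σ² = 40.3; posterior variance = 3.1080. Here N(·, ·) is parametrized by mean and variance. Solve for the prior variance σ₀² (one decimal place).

For the Normal–Normal model with known σ², precisions add: τ_n = τ₀ + n/σ².
So 1/σ₀² = 1/3.1080 − 12/40.3 = 0.321750 − 0.297767 = 0.023983.
Hence σ₀² = 1/0.023983 ≈ 41.7.

σ₀² = 41.7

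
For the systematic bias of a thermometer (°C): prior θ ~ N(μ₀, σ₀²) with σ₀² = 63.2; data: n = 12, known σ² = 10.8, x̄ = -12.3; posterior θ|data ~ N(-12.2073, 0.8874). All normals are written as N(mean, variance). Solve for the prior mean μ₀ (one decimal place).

μ₀ = -5.7

With known observation variance, the Normal–Normal posterior has precision τ_n = τ₀ + n/σ² and mean μ_n = (τ₀μ₀ + (n/σ²)x̄)/τ_n.
Here τ₀ = 1/63.2 = 0.015823 and τ_data = 12/10.8 = 1.111111, so τ_n = 1.126934.
Rearranging for μ₀: μ₀ = (μ_n·τ_n − τ_data·x̄)/τ₀ = (-12.2073·1.126934 − 1.111111·-12.3) / 0.015823 = -0.090156/0.015823 ≈ -5.7.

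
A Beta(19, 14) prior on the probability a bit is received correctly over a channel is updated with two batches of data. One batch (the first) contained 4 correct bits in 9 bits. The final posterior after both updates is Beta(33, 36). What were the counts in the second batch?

10 correct bits and 17 errors

Sequential conjugate updates are equivalent to a single update on the pooled data, so total successes = posterior α − prior α and total failures = posterior β − prior β.
Total across both batches: 33−19=14 correct bits, 36−14=22 errors.
Subtract the first batch: 14−4=10 correct bits and 22−5=17 errors.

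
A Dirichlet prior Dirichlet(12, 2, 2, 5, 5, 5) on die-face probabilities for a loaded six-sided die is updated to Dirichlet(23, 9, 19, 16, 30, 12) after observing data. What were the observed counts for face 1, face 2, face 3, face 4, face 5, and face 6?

counts (11, 7, 17, 11, 25, 7)

For a Dirichlet(α) prior with multinomial counts c, the posterior is Dirichlet(α + c) componentwise.
Counts are posterior − prior componentwise: 23−12=11, 9−2=7, 19−2=17, 16−5=11, 30−5=25, 12−5=7.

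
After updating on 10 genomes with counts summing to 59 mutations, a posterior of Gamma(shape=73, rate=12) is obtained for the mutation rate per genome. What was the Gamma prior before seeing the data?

Gamma(shape=14, rate=2)

A Gamma(α, β) prior (rate parametrization) on a Poisson rate with n observations summing to S gives posterior Gamma(α+S, β+n).
So α = 73 − 59 = 14 and β = 12 − 10 = 2.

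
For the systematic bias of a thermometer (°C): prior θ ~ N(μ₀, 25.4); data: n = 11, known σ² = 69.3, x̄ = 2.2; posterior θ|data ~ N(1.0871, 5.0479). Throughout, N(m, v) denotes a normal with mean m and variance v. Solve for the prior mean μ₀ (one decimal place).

μ₀ = -3.4

With known observation variance, the Normal–Normal posterior has precision τ_n = τ₀ + n/σ² and mean μ_n = (τ₀μ₀ + (n/σ²)x̄)/τ_n.
Here τ₀ = 1/25.4 = 0.039370 and τ_data = 11/69.3 = 0.158730, so τ_n = 0.198100.
Rearranging for μ₀: μ₀ = (μ_n·τ_n − τ_data·x̄)/τ₀ = (1.0871·0.198100 − 0.158730·2.2) / 0.039370 = -0.133851/0.039370 ≈ -3.4.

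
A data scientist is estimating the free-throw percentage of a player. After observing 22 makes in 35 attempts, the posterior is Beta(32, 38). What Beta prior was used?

Under Beta–binomial conjugacy the posterior parameters are (α+s, β+f).
Subtract the data counts: 32−22=10, 38−13=25.

Beta(10, 25)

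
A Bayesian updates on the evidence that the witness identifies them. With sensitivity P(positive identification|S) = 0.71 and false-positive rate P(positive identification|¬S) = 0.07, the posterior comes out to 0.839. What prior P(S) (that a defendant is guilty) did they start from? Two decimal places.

In odds form, posterior odds = prior odds × likelihood ratio, so prior odds = posterior odds ÷ LR.
Posterior odds = 0.839/(1−0.839) = 5.2112. LR = 0.71/0.07 = 10.1429.
Prior odds = 5.2112/10.1429 = 0.5138, so P(S) = 0.5138/(1+0.5138) ≈ 0.34.

P(S) = 0.34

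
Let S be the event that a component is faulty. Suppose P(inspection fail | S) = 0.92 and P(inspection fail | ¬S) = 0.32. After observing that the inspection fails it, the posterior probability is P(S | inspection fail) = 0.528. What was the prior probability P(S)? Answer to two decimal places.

In odds form, posterior odds = prior odds × likelihood ratio, so prior odds = posterior odds ÷ LR.
Posterior odds = 0.528/(1−0.528) = 1.1186. LR = 0.92/0.32 = 2.8750.
Prior odds = 1.1186/2.8750 = 0.3891, so P(S) = 0.3891/(1+0.3891) ≈ 0.28.

P(S) = 0.28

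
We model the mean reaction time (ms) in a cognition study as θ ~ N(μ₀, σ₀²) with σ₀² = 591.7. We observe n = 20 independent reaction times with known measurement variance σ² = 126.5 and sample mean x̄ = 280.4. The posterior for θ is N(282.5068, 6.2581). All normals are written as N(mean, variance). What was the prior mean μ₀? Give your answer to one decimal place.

The posterior mean is a precision-weighted average: μ_n = (τ₀μ₀ + τ_data·x̄)/(τ₀+τ_data), with τ₀=1/σ₀² and τ_data=n/σ².
Here τ₀ = 1/591.7 = 0.001690 and τ_data = 20/126.5 = 0.158103, so τ_n = 0.159793.
Rearranging for μ₀: μ₀ = (μ_n·τ_n − τ_data·x̄)/τ₀ = (282.5068·0.159793 − 0.158103·280.4) / 0.001690 = 0.810528/0.001690 ≈ 479.6.

μ₀ = 479.6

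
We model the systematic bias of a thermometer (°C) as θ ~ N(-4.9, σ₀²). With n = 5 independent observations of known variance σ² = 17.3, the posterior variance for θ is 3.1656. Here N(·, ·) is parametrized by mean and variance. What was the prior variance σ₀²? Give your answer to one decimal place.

σ₀² = 37.2

For the Normal–Normal model with known σ², precisions add: τ_n = τ₀ + n/σ².
So 1/σ₀² = 1/3.1656 − 5/17.3 = 0.315896 − 0.289017 = 0.026879.
Hence σ₀² = 1/0.026879 ≈ 37.2.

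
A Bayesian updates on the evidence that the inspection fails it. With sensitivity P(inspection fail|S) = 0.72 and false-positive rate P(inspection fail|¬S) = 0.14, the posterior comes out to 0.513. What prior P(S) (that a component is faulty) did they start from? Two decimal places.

Bayes' rule in odds form gives O(S|E) = O(S)·[P(E|S)/P(E|¬S)], hence O(S) = O(S|E)/LR.
Posterior odds = 0.513/(1−0.513) = 1.0534. LR = 0.72/0.14 = 5.1429.
Prior odds = 1.0534/5.1429 = 0.2048, so P(S) = 0.2048/(1+0.2048) ≈ 0.17.

P(S) = 0.17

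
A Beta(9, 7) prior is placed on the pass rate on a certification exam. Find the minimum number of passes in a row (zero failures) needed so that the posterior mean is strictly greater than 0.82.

k = 23

After k passes and 0 failures the posterior is Beta(9+k, 7), with mean (9+k)/(9+7+k).
Set (9+k)/(16+k) > 0.82 and solve: k > (0.82·16 − 9)/(1 − 0.82) = 22.889.
The smallest integer exceeding 22.889 is 23, and checking k=23: (32)/(39) = 0.8205 > 0.82.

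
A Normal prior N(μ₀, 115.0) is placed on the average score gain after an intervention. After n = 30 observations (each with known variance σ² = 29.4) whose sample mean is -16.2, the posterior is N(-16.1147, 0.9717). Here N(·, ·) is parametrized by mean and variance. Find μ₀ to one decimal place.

The posterior mean is a precision-weighted average: μ_n = (τ₀μ₀ + τ_data·x̄)/(τ₀+τ_data), with τ₀=1/σ₀² and τ_data=n/σ².
Here τ₀ = 1/115.0 = 0.008696 and τ_data = 30/29.4 = 1.020408, so τ_n = 1.029104.
Rearranging for μ₀: μ₀ = (μ_n·τ_n − τ_data·x̄)/τ₀ = (-16.1147·1.029104 − 1.020408·-16.2) / 0.008696 = -0.053093/0.008696 ≈ -6.1.

μ₀ = -6.1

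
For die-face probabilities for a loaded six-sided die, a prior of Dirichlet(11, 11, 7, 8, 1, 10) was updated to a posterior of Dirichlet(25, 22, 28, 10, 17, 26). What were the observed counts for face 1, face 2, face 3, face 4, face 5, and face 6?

For a Dirichlet(α) prior with multinomial counts c, the posterior is Dirichlet(α + c) componentwise.
Counts are posterior − prior componentwise: 25−11=14, 22−11=11, 28−7=21, 10−8=2, 17−1=16, 26−10=16.

counts (14, 11, 21, 2, 16, 16)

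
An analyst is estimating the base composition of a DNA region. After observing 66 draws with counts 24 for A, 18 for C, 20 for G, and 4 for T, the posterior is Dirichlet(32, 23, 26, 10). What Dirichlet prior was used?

Dirichlet(8, 5, 6, 6)

For a Dirichlet(α) prior with multinomial counts c, the posterior is Dirichlet(α + c) componentwise.
Subtract each count from the matching posterior parameter: 32−24=8, 23−18=5, 26−20=6, 10−4=6.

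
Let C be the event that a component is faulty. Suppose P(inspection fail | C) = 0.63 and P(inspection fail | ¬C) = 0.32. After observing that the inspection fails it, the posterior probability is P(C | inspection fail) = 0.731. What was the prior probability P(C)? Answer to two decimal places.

P(C) = 0.58

Bayes' rule in odds form gives O(C|E) = O(C)·[P(E|C)/P(E|¬C)], hence O(C) = O(C|E)/LR.
Posterior odds = 0.731/(1−0.731) = 2.7175. LR = 0.63/0.32 = 1.9688.
Prior odds = 2.7175/1.9688 = 1.3803, so P(C) = 1.3803/(1+1.3803) ≈ 0.58.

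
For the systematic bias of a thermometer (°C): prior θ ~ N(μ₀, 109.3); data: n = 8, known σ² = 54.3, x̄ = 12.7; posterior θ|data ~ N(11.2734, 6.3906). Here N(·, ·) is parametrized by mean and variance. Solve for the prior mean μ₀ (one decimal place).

μ₀ = -11.7

With known observation variance, the Normal–Normal posterior has precision τ_n = τ₀ + n/σ² and mean μ_n = (τ₀μ₀ + (n/σ²)x̄)/τ_n.
Here τ₀ = 1/109.3 = 0.009149 and τ_data = 8/54.3 = 0.147330, so τ_n = 0.156479.
Rearranging for μ₀: μ₀ = (μ_n·τ_n − τ_data·x̄)/τ₀ = (11.2734·0.156479 − 0.147330·12.7) / 0.009149 = -0.107041/0.009149 ≈ -11.7.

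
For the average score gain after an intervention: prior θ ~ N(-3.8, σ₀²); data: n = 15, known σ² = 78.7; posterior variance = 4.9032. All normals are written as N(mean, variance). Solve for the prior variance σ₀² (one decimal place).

σ₀² = 74.9

Posterior precision equals prior precision plus data precision: 1/σ_n² = 1/σ₀² + n/σ².
So 1/σ₀² = 1/4.9032 − 15/78.7 = 0.203948 − 0.190597 = 0.013351.
Hence σ₀² = 1/0.013351 ≈ 74.9.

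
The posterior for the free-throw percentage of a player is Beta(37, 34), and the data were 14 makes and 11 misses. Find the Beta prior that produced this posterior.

A Beta(α, β) prior with s successes and f failures in binomial data gives a Beta(α+s, β+f) posterior.
So α = 37 − 14 = 23 and β = 34 − 11 = 23.

Beta(23, 23)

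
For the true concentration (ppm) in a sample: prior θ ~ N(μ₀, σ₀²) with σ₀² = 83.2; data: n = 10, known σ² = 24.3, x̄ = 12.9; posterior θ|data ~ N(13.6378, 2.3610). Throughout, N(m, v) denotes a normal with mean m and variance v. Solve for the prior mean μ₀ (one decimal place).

With known observation variance, the Normal–Normal posterior has precision τ_n = τ₀ + n/σ² and mean μ_n = (τ₀μ₀ + (n/σ²)x̄)/τ_n.
Here τ₀ = 1/83.2 = 0.012019 and τ_data = 10/24.3 = 0.411523, so τ_n = 0.423542.
Rearranging for μ₀: μ₀ = (μ_n·τ_n − τ_data·x̄)/τ₀ = (13.6378·0.423542 − 0.411523·12.9) / 0.012019 = 0.467534/0.012019 ≈ 38.9.

μ₀ = 38.9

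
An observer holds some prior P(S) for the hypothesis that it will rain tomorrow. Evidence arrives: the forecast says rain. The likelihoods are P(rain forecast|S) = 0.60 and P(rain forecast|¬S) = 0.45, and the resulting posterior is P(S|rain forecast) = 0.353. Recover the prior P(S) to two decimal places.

P(S) = 0.29

In odds form, posterior odds = prior odds × likelihood ratio, so prior odds = posterior odds ÷ LR.
Posterior odds = 0.353/(1−0.353) = 0.5456. LR = 0.60/0.45 = 1.3333.
Prior odds = 0.5456/1.3333 = 0.4092, so P(S) = 0.4092/(1+0.4092) ≈ 0.29.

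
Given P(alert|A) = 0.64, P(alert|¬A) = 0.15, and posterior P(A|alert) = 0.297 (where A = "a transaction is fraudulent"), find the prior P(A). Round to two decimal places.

Bayes' rule in odds form gives O(A|E) = O(A)·[P(E|A)/P(E|¬A)], hence O(A) = O(A|E)/LR.
Posterior odds = 0.297/(1−0.297) = 0.4225. LR = 0.64/0.15 = 4.2667.
Prior odds = 0.4225/4.2667 = 0.0990, so P(A) = 0.0990/(1+0.0990) ≈ 0.09.

P(A) = 0.09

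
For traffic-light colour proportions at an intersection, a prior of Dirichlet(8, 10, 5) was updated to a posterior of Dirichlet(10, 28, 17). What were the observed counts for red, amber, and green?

For a Dirichlet(α) prior with multinomial counts c, the posterior is Dirichlet(α + c) componentwise.
Counts are posterior − prior componentwise: 10−8=2, 28−10=18, 17−5=12.

counts (2, 18, 12)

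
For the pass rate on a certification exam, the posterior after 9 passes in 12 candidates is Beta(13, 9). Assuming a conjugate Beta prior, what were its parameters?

Under Beta–binomial conjugacy the posterior parameters are (α+s, β+f).
Subtract the data counts: 13−9=4, 9−3=6.

Beta(4, 6)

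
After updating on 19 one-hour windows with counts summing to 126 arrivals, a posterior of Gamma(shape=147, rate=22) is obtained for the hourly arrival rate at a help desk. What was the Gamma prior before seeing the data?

Gamma(shape=21, rate=3)

A Gamma(α, β) prior (rate parametrization) on a Poisson rate with n observations summing to S gives posterior Gamma(α+S, β+n).
So α = 147 − 126 = 21 and β = 22 − 19 = 3.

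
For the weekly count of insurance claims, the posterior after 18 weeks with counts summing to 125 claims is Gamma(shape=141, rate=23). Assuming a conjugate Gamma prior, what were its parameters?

A Gamma(α, β) prior (rate parametrization) on a Poisson rate with n observations summing to S gives posterior Gamma(α+S, β+n).
So α = 141 − 125 = 16 and β = 23 − 18 = 5.

Gamma(shape=16, rate=5)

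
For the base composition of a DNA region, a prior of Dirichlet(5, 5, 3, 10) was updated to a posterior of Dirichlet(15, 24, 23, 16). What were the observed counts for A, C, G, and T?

counts (10, 19, 20, 6)

For a Dirichlet(α) prior with multinomial counts c, the posterior is Dirichlet(α + c) componentwise.
Counts are posterior − prior componentwise: 15−5=10, 24−5=19, 23−3=20, 16−10=6.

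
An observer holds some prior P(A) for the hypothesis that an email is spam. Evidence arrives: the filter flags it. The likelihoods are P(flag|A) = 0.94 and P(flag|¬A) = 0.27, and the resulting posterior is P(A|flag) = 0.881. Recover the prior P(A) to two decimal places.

P(A) = 0.68

In odds form, posterior odds = prior odds × likelihood ratio, so prior odds = posterior odds ÷ LR.
Posterior odds = 0.881/(1−0.881) = 7.4034. LR = 0.94/0.27 = 3.4815.
Prior odds = 7.4034/3.4815 = 2.1265, so P(A) = 2.1265/(1+2.1265) ≈ 0.68.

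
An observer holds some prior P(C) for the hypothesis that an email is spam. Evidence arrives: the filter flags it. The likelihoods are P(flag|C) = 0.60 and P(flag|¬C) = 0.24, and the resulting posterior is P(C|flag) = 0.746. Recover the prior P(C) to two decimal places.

P(C) = 0.54

In odds form, posterior odds = prior odds × likelihood ratio, so prior odds = posterior odds ÷ LR.
Posterior odds = 0.746/(1−0.746) = 2.9370. LR = 0.60/0.24 = 2.5000.
Prior odds = 2.9370/2.5000 = 1.1748, so P(C) = 1.1748/(1+1.1748) ≈ 0.54.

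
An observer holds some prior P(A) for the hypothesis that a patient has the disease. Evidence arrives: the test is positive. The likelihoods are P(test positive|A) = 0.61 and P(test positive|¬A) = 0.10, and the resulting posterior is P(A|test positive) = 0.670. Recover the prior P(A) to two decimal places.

P(A) = 0.25

In odds form, posterior odds = prior odds × likelihood ratio, so prior odds = posterior odds ÷ LR.
Posterior odds = 0.670/(1−0.670) = 2.0303. LR = 0.61/0.10 = 6.1000.
Prior odds = 2.0303/6.1000 = 0.3328, so P(A) = 0.3328/(1+0.3328) ≈ 0.25.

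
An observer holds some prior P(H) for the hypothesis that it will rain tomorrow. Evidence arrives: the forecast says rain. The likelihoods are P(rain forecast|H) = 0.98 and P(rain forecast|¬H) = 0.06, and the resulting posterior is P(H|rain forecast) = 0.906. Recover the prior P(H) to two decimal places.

P(H) = 0.37

Bayes' rule in odds form gives O(H|E) = O(H)·[P(E|H)/P(E|¬H)], hence O(H) = O(H|E)/LR.
Posterior odds = 0.906/(1−0.906) = 9.6383. LR = 0.98/0.06 = 16.3333.
Prior odds = 9.6383/16.3333 = 0.5901, so P(H) = 0.5901/(1+0.5901) ≈ 0.37.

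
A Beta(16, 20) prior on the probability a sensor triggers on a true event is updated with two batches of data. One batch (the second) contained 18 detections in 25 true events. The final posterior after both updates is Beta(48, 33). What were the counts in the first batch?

Because Beta–binomial updating is additive in the counts, the combined data contributed (α_post−α_prior, β_post−β_prior) successes and failures.
Total across both batches: 48−16=32 detections, 33−20=13 misses.
Subtract the second batch: 32−18=14 detections and 13−7=6 misses.

14 detections and 6 misses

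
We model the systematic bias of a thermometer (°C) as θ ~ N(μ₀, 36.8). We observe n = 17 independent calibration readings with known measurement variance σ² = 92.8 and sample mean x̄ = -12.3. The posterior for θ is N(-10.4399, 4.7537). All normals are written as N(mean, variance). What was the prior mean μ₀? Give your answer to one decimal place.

With known observation variance, the Normal–Normal posterior has precision τ_n = τ₀ + n/σ² and mean μ_n = (τ₀μ₀ + (n/σ²)x̄)/τ_n.
Here τ₀ = 1/36.8 = 0.027174 and τ_data = 17/92.8 = 0.183190, so τ_n = 0.210364.
Rearranging for μ₀: μ₀ = (μ_n·τ_n − τ_data·x̄)/τ₀ = (-10.4399·0.210364 − 0.183190·-12.3) / 0.027174 = 0.057058/0.027174 ≈ 2.1.

μ₀ = 2.1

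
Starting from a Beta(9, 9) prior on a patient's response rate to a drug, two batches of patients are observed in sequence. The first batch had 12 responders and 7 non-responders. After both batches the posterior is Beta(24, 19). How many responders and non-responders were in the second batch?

Sequential conjugate updates are equivalent to a single update on the pooled data, so total successes = posterior α − prior α and total failures = posterior β − prior β.
Total across both batches: 24−9=15 responders, 19−9=10 non-responders.
Subtract the first batch: 15−12=3 responders and 10−7=3 non-responders.

3 responders and 3 non-responders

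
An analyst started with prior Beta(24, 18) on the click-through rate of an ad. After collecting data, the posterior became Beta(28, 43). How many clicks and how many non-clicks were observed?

Under Beta–binomial conjugacy the posterior parameters are (a+s, b+f).
So s = 28 − 24 = 4 and f = 43 − 18 = 25.

4 clicks and 25 non-clicks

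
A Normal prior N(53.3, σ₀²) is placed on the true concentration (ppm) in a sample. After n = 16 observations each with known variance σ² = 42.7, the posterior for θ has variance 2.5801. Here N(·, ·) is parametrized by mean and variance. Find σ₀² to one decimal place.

For the Normal–Normal model with known σ², precisions add: τ_n = τ₀ + n/σ².
So 1/σ₀² = 1/2.5801 − 16/42.7 = 0.387582 − 0.374707 = 0.012875.
Hence σ₀² = 1/0.012875 ≈ 77.7.

σ₀² = 77.7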